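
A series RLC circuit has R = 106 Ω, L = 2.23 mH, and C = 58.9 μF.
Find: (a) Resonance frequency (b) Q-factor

Step 1 — Resonance condition Im(Z)=0 gives ω₀ = 1/√(LC).
Step 2 — ω₀ = 1/√(0.00223·5.89e-05) = 2759 rad/s.
Step 3 — f₀ = ω₀/(2π) = 439.1 Hz.
Step 4 — Series Q: Q = ω₀L/R = 2759·0.00223/106 = 0.05805.

(a) f₀ = 439.1 Hz  (b) Q = 0.05805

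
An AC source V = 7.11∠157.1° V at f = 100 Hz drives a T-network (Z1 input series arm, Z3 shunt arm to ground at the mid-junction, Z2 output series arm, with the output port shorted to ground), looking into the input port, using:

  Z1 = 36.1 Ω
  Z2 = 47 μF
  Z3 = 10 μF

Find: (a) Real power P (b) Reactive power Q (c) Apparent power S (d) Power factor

Step 1 — Angular frequency: ω = 2π·f = 2π·100 = 628.3 rad/s.
Step 2 — Component impedances:
  Z1: Z = R = 36.1 Ω
  Z2: Z = 1/(jωC) = -j/(ω·C) = 0 - j33.86 Ω
  Z3: Z = 1/(jωC) = -j/(ω·C) = 0 - j159.2 Ω
Step 3 — With the output port shorted to ground, the output series arm Z2 runs from the junction to ground; the shunt arm Z3 also runs from the junction to ground. They appear in parallel: Z3 || Z2 = 0 - j27.92 Ω.
Step 4 — Series with input arm Z1: Z_in = Z1 + (Z3 || Z2) = 36.1 - j27.92 Ω = 45.64∠-37.7° Ω.
Step 5 — Source phasor: V = 7.11∠157.1° V = -6.55 + j2.767 V.
Step 6 — Current: I = V / Z = -0.1506 - j0.03985 A = 0.1558∠-165.2° A.
Step 7 — Complex power: S = V·I* = 0.8762 - j0.6777 VA.
Step 8 — Real power: P = Re(S) = 0.8762 W.
Step 9 — Reactive power: Q = Im(S) = -0.6777 VAR.
Step 10 — Apparent power: |S| = 1.108 VA.
Step 11 — Power factor: PF = P/|S| = 0.791 (leading).

(a) P = 0.8762 W  (b) Q = -0.6777 VAR  (c) S = 1.108 VA  (d) PF = 0.791 (leading)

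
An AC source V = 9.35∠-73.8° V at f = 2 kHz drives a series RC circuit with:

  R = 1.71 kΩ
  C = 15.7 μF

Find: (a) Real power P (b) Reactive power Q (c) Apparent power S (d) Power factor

Step 1 — Angular frequency: ω = 2π·f = 2π·2000 = 1.257e+04 rad/s.
Step 2 — Component impedances:
  R: Z = R = 1710 Ω
  C: Z = 1/(jωC) = -j/(ω·C) = 0 - j5.069 Ω
Step 3 — Series combination: Z_total = R + C = 1710 - j5.069 Ω = 1710∠-0.2° Ω.
Step 4 — Source phasor: V = 9.35∠-73.8° V = 2.609 - j8.979 V.
Step 5 — Current: I = V / Z = 0.001541 - j0.005246 A = 0.005468∠-73.6° A.
Step 6 — Complex power: S = V·I* = 0.05112 - j0.0001515 VA.
Step 7 — Real power: P = Re(S) = 0.05112 W.
Step 8 — Reactive power: Q = Im(S) = -0.0001515 VAR.
Step 9 — Apparent power: |S| = 0.05112 VA.
Step 10 — Power factor: PF = P/|S| = 1 (leading).

(a) P = 0.05112 W  (b) Q = -0.0001515 VAR  (c) S = 0.05112 VA  (d) PF = 1 (leading)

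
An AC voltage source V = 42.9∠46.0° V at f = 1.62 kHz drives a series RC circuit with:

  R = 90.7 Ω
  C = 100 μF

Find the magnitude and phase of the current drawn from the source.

Step 1 — Angular frequency: ω = 2π·f = 2π·1620 = 1.018e+04 rad/s.
Step 2 — Component impedances:
  R: Z = R = 90.7 Ω
  C: Z = 1/(jωC) = -j/(ω·C) = 0 - j0.9824 Ω
Step 3 — Series combination: Z_total = R + C = 90.7 - j0.9824 Ω = 90.71∠-0.6° Ω.
Step 4 — Source phasor: V = 42.9∠46.0° V = 29.8 + j30.86 V.
Step 5 — Ohm's law: I = V / Z_total = (29.8 + j30.86) / (90.7 - j0.9824) = 0.3248 + j0.3438 A.
Step 6 — Convert to polar: |I| = 0.473 A, ∠I = 46.6°.

I = 0.473∠46.6° A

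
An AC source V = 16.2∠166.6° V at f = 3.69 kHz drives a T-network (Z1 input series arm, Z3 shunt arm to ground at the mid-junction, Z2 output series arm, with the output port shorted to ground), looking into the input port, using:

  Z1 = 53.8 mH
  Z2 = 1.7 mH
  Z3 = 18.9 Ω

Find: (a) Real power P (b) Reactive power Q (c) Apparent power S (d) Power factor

Step 1 — Angular frequency: ω = 2π·f = 2π·3690 = 2.318e+04 rad/s.
Step 2 — Component impedances:
  Z1: Z = jωL = j·2.318e+04·0.0538 = 0 + j1247 Ω
  Z2: Z = jωL = j·2.318e+04·0.0017 = 0 + j39.41 Ω
  Z3: Z = R = 18.9 Ω
Step 3 — With the output port shorted to ground, the output series arm Z2 runs from the junction to ground; the shunt arm Z3 also runs from the junction to ground. They appear in parallel: Z3 || Z2 = 15.37 + j7.369 Ω.
Step 4 — Series with input arm Z1: Z_in = Z1 + (Z3 || Z2) = 15.37 + j1255 Ω = 1255∠89.3° Ω.
Step 5 — Source phasor: V = 16.2∠166.6° V = -15.76 + j3.754 V.
Step 6 — Current: I = V / Z = 0.002838 + j0.01259 A = 0.01291∠77.3° A.
Step 7 — Complex power: S = V·I* = 0.002561 + j0.2091 VA.
Step 8 — Real power: P = Re(S) = 0.002561 W.
Step 9 — Reactive power: Q = Im(S) = 0.2091 VAR.
Step 10 — Apparent power: |S| = 0.2091 VA.
Step 11 — Power factor: PF = P/|S| = 0.01225 (lagging).

(a) P = 0.002561 W  (b) Q = 0.2091 VAR  (c) S = 0.2091 VA  (d) PF = 0.01225 (lagging)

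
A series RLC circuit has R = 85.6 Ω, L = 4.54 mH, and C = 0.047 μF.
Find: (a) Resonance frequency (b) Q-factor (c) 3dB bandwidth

Step 1 — Resonance condition Im(Z)=0 gives ω₀ = 1/√(LC).
Step 2 — ω₀ = 1/√(0.00454·4.7e-08) = 6.846e+04 rad/s.
Step 3 — f₀ = ω₀/(2π) = 1.09e+04 Hz.
Step 4 — Series Q: Q = ω₀L/R = 6.846e+04·0.00454/85.6 = 3.631.
Step 5 — 3dB bandwidth: Δω = ω₀/Q = 1.885e+04 rad/s; BW = Δω/(2π) = 3001 Hz.

(a) f₀ = 1.09e+04 Hz  (b) Q = 3.631  (c) BW = 3001 Hz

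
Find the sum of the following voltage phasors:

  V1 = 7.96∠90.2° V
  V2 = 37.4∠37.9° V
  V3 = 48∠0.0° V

Step 1 — Convert each phasor to rectangular form:
  V1 = 7.96·(cos(90.2°) + j·sin(90.2°)) = -0.02779 + j7.96 V
  V2 = 37.4·(cos(37.9°) + j·sin(37.9°)) = 29.51 + j22.97 V
  V3 = 48·(cos(0.0°) + j·sin(0.0°)) = 48 V
Step 2 — Sum components: V_total = 77.48 + j30.93 V.
Step 3 — Convert to polar: |V_total| = 83.43 V, ∠V_total = 21.8°.

V_total = 83.43∠21.8° V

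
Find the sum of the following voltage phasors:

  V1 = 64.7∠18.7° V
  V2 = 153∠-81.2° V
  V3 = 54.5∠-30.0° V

Step 1 — Convert each phasor to rectangular form:
  V1 = 64.7·(cos(18.7°) + j·sin(18.7°)) = 61.28 + j20.74 V
  V2 = 153·(cos(-81.2°) + j·sin(-81.2°)) = 23.41 - j151.2 V
  V3 = 54.5·(cos(-30.0°) + j·sin(-30.0°)) = 47.2 - j27.25 V
Step 2 — Sum components: V_total = 131.9 - j157.7 V.
Step 3 — Convert to polar: |V_total| = 205.6 V, ∠V_total = -50.1°.

V_total = 205.6∠-50.1° V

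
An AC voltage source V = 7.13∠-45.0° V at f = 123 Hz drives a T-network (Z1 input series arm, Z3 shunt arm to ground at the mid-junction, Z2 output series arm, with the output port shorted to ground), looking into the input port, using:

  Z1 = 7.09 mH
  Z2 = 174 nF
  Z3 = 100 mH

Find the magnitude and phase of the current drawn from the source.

Step 1 — Angular frequency: ω = 2π·f = 2π·123 = 772.8 rad/s.
Step 2 — Component impedances:
  Z1: Z = jωL = j·772.8·0.00709 = 0 + j5.479 Ω
  Z2: Z = 1/(jωC) = -j/(ω·C) = 0 - j7436 Ω
  Z3: Z = jωL = j·772.8·0.1 = 0 + j77.28 Ω
Step 3 — With the output port shorted to ground, the output series arm Z2 runs from the junction to ground; the shunt arm Z3 also runs from the junction to ground. They appear in parallel: Z3 || Z2 = 0 + j78.09 Ω.
Step 4 — Series with input arm Z1: Z_in = Z1 + (Z3 || Z2) = 0 + j83.57 Ω = 83.57∠90.0° Ω.
Step 5 — Source phasor: V = 7.13∠-45.0° V = 5.042 - j5.042 V.
Step 6 — Ohm's law: I = V / Z_total = (5.042 - j5.042) / (0 + j83.57) = -0.06033 - j0.06033 A.
Step 7 — Convert to polar: |I| = 0.08531 A, ∠I = -135.0°.

I = 0.08531∠-135.0° A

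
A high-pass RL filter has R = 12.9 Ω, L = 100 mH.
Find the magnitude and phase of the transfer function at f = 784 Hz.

Step 1 — Angular frequency: ω = 2π·784 = 4926 rad/s.
Step 2 — Transfer function: H(jω) = jωL/(R + jωL).
Step 3 — Numerator jωL = j·492.6; denominator R + jωL = 12.9 + j492.6.
Step 4 — H = 0.9993 + j0.02617.
Step 5 — Magnitude: |H| = 0.9997 (-0.0 dB); phase: φ = 1.5°.

|H| = 0.9997 (-0.0 dB), φ = 1.5°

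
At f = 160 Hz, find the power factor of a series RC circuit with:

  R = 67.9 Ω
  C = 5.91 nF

Step 1 — Angular frequency: ω = 2π·f = 2π·160 = 1005 rad/s.
Step 2 — Component impedances:
  R: Z = R = 67.9 Ω
  C: Z = 1/(jωC) = -j/(ω·C) = 0 - j1.683e+05 Ω
Step 3 — Series combination: Z_total = R + C = 67.9 - j1.683e+05 Ω = 1.683e+05∠-90.0° Ω.
Step 4 — Power factor: PF = cos(φ) = Re(Z)/|Z| = 67.9/1.683e+05 = 0.0004034.
Step 5 — Type: Im(Z) = -1.683e+05 ⇒ leading (phase φ = -90.0°).

PF = 0.0004034 (leading, φ = -90.0°)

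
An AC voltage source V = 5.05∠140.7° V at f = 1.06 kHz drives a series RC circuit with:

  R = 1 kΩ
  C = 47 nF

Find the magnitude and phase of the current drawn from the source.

Step 1 — Angular frequency: ω = 2π·f = 2π·1060 = 6660 rad/s.
Step 2 — Component impedances:
  R: Z = R = 1000 Ω
  C: Z = 1/(jωC) = -j/(ω·C) = 0 - j3195 Ω
Step 3 — Series combination: Z_total = R + C = 1000 - j3195 Ω = 3347∠-72.6° Ω.
Step 4 — Source phasor: V = 5.05∠140.7° V = -3.908 + j3.199 V.
Step 5 — Ohm's law: I = V / Z_total = (-3.908 + j3.199) / (1000 - j3195) = -0.001261 - j0.0008287 A.
Step 6 — Convert to polar: |I| = 0.001509 A, ∠I = -146.7°.

I = 0.001509∠-146.7° A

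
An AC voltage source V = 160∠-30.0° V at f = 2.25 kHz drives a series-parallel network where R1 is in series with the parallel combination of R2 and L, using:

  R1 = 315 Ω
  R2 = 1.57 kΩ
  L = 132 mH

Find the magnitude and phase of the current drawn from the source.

Step 1 — Angular frequency: ω = 2π·f = 2π·2250 = 1.414e+04 rad/s.
Step 2 — Component impedances:
  R1: Z = R = 315 Ω
  R2: Z = R = 1570 Ω
  L: Z = jωL = j·1.414e+04·0.132 = 0 + j1866 Ω
Step 3 — Parallel branch: R2 || L = 1/(1/R2 + 1/L) = 919.3 + j773.4 Ω.
Step 4 — Series with R1: Z_total = R1 + (R2 || L) = 1234 + j773.4 Ω = 1457∠32.1° Ω.
Step 5 — Source phasor: V = 160∠-30.0° V = 138.6 - j80 V.
Step 6 — Ohm's law: I = V / Z_total = (138.6 - j80) / (1234 + j773.4) = 0.05145 - j0.09705 A.
Step 7 — Convert to polar: |I| = 0.1098 A, ∠I = -62.1°.

I = 0.1098∠-62.1° A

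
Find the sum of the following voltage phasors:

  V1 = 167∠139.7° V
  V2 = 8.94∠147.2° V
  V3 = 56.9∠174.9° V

Step 1 — Convert each phasor to rectangular form:
  V1 = 167·(cos(139.7°) + j·sin(139.7°)) = -127.4 + j108 V
  V2 = 8.94·(cos(147.2°) + j·sin(147.2°)) = -7.515 + j4.843 V
  V3 = 56.9·(cos(174.9°) + j·sin(174.9°)) = -56.67 + j5.058 V
Step 2 — Sum components: V_total = -191.6 + j117.9 V.
Step 3 — Convert to polar: |V_total| = 224.9 V, ∠V_total = 148.4°.

V_total = 224.9∠148.4° V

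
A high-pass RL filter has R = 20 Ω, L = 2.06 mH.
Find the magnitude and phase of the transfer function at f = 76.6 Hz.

Step 1 — Angular frequency: ω = 2π·76.6 = 481.3 rad/s.
Step 2 — Transfer function: H(jω) = jωL/(R + jωL).
Step 3 — Numerator jωL = j·0.9915; denominator R + jωL = 20 + j0.9915.
Step 4 — H = 0.002451 + j0.04945.
Step 5 — Magnitude: |H| = 0.04951 (-26.1 dB); phase: φ = 87.2°.

|H| = 0.04951 (-26.1 dB), φ = 87.2°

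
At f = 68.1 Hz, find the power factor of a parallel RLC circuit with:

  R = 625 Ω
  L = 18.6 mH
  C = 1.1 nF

Step 1 — Angular frequency: ω = 2π·f = 2π·68.1 = 427.9 rad/s.
Step 2 — Component impedances:
  R: Z = R = 625 Ω
  L: Z = jωL = j·427.9·0.0186 = 0 + j7.959 Ω
  C: Z = 1/(jωC) = -j/(ω·C) = 0 - j2.125e+06 Ω
Step 3 — Parallel combination: 1/Z_total = 1/R + 1/L + 1/C; Z_total = 0.1013 + j7.957 Ω = 7.958∠89.3° Ω.
Step 4 — Power factor: PF = cos(φ) = Re(Z)/|Z| = 0.1013/7.958 = 0.01273.
Step 5 — Type: Im(Z) = 7.957 ⇒ lagging (phase φ = 89.3°).

PF = 0.01273 (lagging, φ = 89.3°)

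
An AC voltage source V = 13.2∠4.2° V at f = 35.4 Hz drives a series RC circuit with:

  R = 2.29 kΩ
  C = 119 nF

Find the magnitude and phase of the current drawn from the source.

Step 1 — Angular frequency: ω = 2π·f = 2π·35.4 = 222.4 rad/s.
Step 2 — Component impedances:
  R: Z = R = 2290 Ω
  C: Z = 1/(jωC) = -j/(ω·C) = 0 - j3.778e+04 Ω
Step 3 — Series combination: Z_total = R + C = 2290 - j3.778e+04 Ω = 3.785e+04∠-86.5° Ω.
Step 4 — Source phasor: V = 13.2∠4.2° V = 13.16 + j0.9667 V.
Step 5 — Ohm's law: I = V / Z_total = (13.16 + j0.9667) / (2290 - j3.778e+04) = -4.452e-06 + j0.0003487 A.
Step 6 — Convert to polar: |I| = 0.0003487 A, ∠I = 90.7°.

I = 0.0003487∠90.7° A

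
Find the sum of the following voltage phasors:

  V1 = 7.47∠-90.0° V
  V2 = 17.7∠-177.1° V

Step 1 — Convert each phasor to rectangular form:
  V1 = 7.47·(cos(-90.0°) + j·sin(-90.0°)) = 0 - j7.47 V
  V2 = 17.7·(cos(-177.1°) + j·sin(-177.1°)) = -17.68 - j0.8955 V
Step 2 — Sum components: V_total = -17.68 - j8.365 V.
Step 3 — Convert to polar: |V_total| = 19.56 V, ∠V_total = -154.7°.

V_total = 19.56∠-154.7° V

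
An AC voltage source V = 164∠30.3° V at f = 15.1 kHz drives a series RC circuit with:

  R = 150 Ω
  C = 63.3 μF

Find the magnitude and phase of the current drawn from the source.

Step 1 — Angular frequency: ω = 2π·f = 2π·1.51e+04 = 9.488e+04 rad/s.
Step 2 — Component impedances:
  R: Z = R = 150 Ω
  C: Z = 1/(jωC) = -j/(ω·C) = 0 - j0.1665 Ω
Step 3 — Series combination: Z_total = R + C = 150 - j0.1665 Ω = 150∠-0.1° Ω.
Step 4 — Source phasor: V = 164∠30.3° V = 141.6 + j82.74 V.
Step 5 — Ohm's law: I = V / Z_total = (141.6 + j82.74) / (150 - j0.1665) = 0.9434 + j0.5527 A.
Step 6 — Convert to polar: |I| = 1.093 A, ∠I = 30.4°.

I = 1.093∠30.4° A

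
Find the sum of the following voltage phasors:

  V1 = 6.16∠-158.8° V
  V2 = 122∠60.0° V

Step 1 — Convert each phasor to rectangular form:
  V1 = 6.16·(cos(-158.8°) + j·sin(-158.8°)) = -5.743 - j2.228 V
  V2 = 122·(cos(60.0°) + j·sin(60.0°)) = 61 + j105.7 V
Step 2 — Sum components: V_total = 55.26 + j103.4 V.
Step 3 — Convert to polar: |V_total| = 117.3 V, ∠V_total = 61.9°.

V_total = 117.3∠61.9° V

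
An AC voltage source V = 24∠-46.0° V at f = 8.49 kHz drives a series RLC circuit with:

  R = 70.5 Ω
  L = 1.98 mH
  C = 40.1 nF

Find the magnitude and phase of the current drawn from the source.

Step 1 — Angular frequency: ω = 2π·f = 2π·8490 = 5.334e+04 rad/s.
Step 2 — Component impedances:
  R: Z = R = 70.5 Ω
  L: Z = jωL = j·5.334e+04·0.00198 = 0 + j105.6 Ω
  C: Z = 1/(jωC) = -j/(ω·C) = 0 - j467.5 Ω
Step 3 — Series combination: Z_total = R + L + C = 70.5 - j361.9 Ω = 368.7∠-79.0° Ω.
Step 4 — Source phasor: V = 24∠-46.0° V = 16.67 - j17.26 V.
Step 5 — Ohm's law: I = V / Z_total = (16.67 - j17.26) / (70.5 - j361.9) = 0.05461 + j0.03543 A.
Step 6 — Convert to polar: |I| = 0.0651 A, ∠I = 33.0°.

I = 0.0651∠33.0° A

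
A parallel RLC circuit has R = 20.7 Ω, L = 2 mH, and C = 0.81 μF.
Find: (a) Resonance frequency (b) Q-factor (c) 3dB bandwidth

Step 1 — Resonance: ω₀ = 1/√(LC) = 1/√(0.002·8.1e-07) = 2.485e+04 rad/s.
Step 2 — f₀ = ω₀/(2π) = 3954 Hz.
Step 3 — Parallel Q: Q = R/(ω₀L) = 20.7/(2.485e+04·0.002) = 0.4166.
Step 4 — Bandwidth: Δω = ω₀/Q = 5.964e+04 rad/s; BW = Δω/(2π) = 9492 Hz.

(a) f₀ = 3954 Hz  (b) Q = 0.4166  (c) BW = 9492 Hz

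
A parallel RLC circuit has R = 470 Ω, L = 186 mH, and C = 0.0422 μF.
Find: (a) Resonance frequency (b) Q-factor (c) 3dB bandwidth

Step 1 — Resonance: ω₀ = 1/√(LC) = 1/√(0.186·4.22e-08) = 1.129e+04 rad/s.
Step 2 — f₀ = ω₀/(2π) = 1796 Hz.
Step 3 — Parallel Q: Q = R/(ω₀L) = 470/(1.129e+04·0.186) = 0.2239.
Step 4 — Bandwidth: Δω = ω₀/Q = 5.042e+04 rad/s; BW = Δω/(2π) = 8024 Hz.

(a) f₀ = 1796 Hz  (b) Q = 0.2239  (c) BW = 8024 Hz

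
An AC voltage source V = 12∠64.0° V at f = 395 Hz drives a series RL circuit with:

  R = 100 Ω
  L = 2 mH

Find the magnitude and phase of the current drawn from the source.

Step 1 — Angular frequency: ω = 2π·f = 2π·395 = 2482 rad/s.
Step 2 — Component impedances:
  R: Z = R = 100 Ω
  L: Z = jωL = j·2482·0.002 = 0 + j4.964 Ω
Step 3 — Series combination: Z_total = R + L = 100 + j4.964 Ω = 100.1∠2.8° Ω.
Step 4 — Source phasor: V = 12∠64.0° V = 5.26 + j10.79 V.
Step 5 — Ohm's law: I = V / Z_total = (5.26 + j10.79) / (100 + j4.964) = 0.05782 + j0.105 A.
Step 6 — Convert to polar: |I| = 0.1199 A, ∠I = 61.2°.

I = 0.1199∠61.2° A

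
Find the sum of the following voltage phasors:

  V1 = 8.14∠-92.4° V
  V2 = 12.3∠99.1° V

Step 1 — Convert each phasor to rectangular form:
  V1 = 8.14·(cos(-92.4°) + j·sin(-92.4°)) = -0.3409 - j8.133 V
  V2 = 12.3·(cos(99.1°) + j·sin(99.1°)) = -1.945 + j12.15 V
Step 2 — Sum components: V_total = -2.286 + j4.012 V.
Step 3 — Convert to polar: |V_total| = 4.618 V, ∠V_total = 119.7°.

V_total = 4.618∠119.7° V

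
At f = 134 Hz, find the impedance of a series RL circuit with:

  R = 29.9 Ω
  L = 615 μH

Step 1 — Angular frequency: ω = 2π·f = 2π·134 = 841.9 rad/s.
Step 2 — Component impedances:
  R: Z = R = 29.9 Ω
  L: Z = jωL = j·841.9·0.000615 = 0 + j0.5178 Ω
Step 3 — Series combination: Z_total = R + L = 29.9 + j0.5178 Ω = 29.9∠1.0° Ω.

Z = 29.9 + j0.5178 Ω = 29.9∠1.0° Ω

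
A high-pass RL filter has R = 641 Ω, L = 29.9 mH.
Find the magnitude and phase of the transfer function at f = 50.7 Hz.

Step 1 — Angular frequency: ω = 2π·50.7 = 318.6 rad/s.
Step 2 — Transfer function: H(jω) = jωL/(R + jωL).
Step 3 — Numerator jωL = j·9.525; denominator R + jωL = 641 + j9.525.
Step 4 — H = 0.0002208 + j0.01486.
Step 5 — Magnitude: |H| = 0.01486 (-36.6 dB); phase: φ = 89.1°.

|H| = 0.01486 (-36.6 dB), φ = 89.1°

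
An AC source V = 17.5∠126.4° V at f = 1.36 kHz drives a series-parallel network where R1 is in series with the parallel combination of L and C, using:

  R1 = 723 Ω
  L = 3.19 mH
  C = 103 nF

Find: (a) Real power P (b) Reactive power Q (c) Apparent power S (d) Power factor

Step 1 — Angular frequency: ω = 2π·f = 2π·1360 = 8545 rad/s.
Step 2 — Component impedances:
  R1: Z = R = 723 Ω
  L: Z = jωL = j·8545·0.00319 = 0 + j27.26 Ω
  C: Z = 1/(jωC) = -j/(ω·C) = 0 - j1136 Ω
Step 3 — Parallel branch: L || C = 1/(1/L + 1/C) = 0 + j27.93 Ω.
Step 4 — Series with R1: Z_total = R1 + (L || C) = 723 + j27.93 Ω = 723.5∠2.2° Ω.
Step 5 — Source phasor: V = 17.5∠126.4° V = -10.38 + j14.09 V.
Step 6 — Current: I = V / Z = -0.01359 + j0.02001 A = 0.02419∠124.2° A.
Step 7 — Complex power: S = V·I* = 0.423 + j0.01634 VA.
Step 8 — Real power: P = Re(S) = 0.423 W.
Step 9 — Reactive power: Q = Im(S) = 0.01634 VAR.
Step 10 — Apparent power: |S| = 0.4233 VA.
Step 11 — Power factor: PF = P/|S| = 0.9993 (lagging).

(a) P = 0.423 W  (b) Q = 0.01634 VAR  (c) S = 0.4233 VA  (d) PF = 0.9993 (lagging)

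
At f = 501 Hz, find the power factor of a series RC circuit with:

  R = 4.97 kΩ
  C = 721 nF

Step 1 — Angular frequency: ω = 2π·f = 2π·501 = 3148 rad/s.
Step 2 — Component impedances:
  R: Z = R = 4970 Ω
  C: Z = 1/(jωC) = -j/(ω·C) = 0 - j440.6 Ω
Step 3 — Series combination: Z_total = R + C = 4970 - j440.6 Ω = 4989∠-5.1° Ω.
Step 4 — Power factor: PF = cos(φ) = Re(Z)/|Z| = 4970/4989.5 = 0.9961.
Step 5 — Type: Im(Z) = -440.6 ⇒ leading (phase φ = -5.1°).

PF = 0.9961 (leading, φ = -5.1°)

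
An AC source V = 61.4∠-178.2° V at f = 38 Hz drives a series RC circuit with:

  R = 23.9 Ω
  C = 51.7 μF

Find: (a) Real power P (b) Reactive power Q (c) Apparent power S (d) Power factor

Step 1 — Angular frequency: ω = 2π·f = 2π·38 = 238.8 rad/s.
Step 2 — Component impedances:
  R: Z = R = 23.9 Ω
  C: Z = 1/(jωC) = -j/(ω·C) = 0 - j81.01 Ω
Step 3 — Series combination: Z_total = R + C = 23.9 - j81.01 Ω = 84.46∠-73.6° Ω.
Step 4 — Source phasor: V = 61.4∠-178.2° V = -61.37 - j1.929 V.
Step 5 — Current: I = V / Z = -0.1837 - j0.7034 A = 0.7269∠-104.6° A.
Step 6 — Complex power: S = V·I* = 12.63 - j42.81 VA.
Step 7 — Real power: P = Re(S) = 12.63 W.
Step 8 — Reactive power: Q = Im(S) = -42.81 VAR.
Step 9 — Apparent power: |S| = 44.63 VA.
Step 10 — Power factor: PF = P/|S| = 0.283 (leading).

(a) P = 12.63 W  (b) Q = -42.81 VAR  (c) S = 44.63 VA  (d) PF = 0.283 (leading)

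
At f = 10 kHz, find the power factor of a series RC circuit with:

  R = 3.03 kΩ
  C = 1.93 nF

Step 1 — Angular frequency: ω = 2π·f = 2π·1e+04 = 6.283e+04 rad/s.
Step 2 — Component impedances:
  R: Z = R = 3030 Ω
  C: Z = 1/(jωC) = -j/(ω·C) = 0 - j8246 Ω
Step 3 — Series combination: Z_total = R + C = 3030 - j8246 Ω = 8785∠-69.8° Ω.
Step 4 — Power factor: PF = cos(φ) = Re(Z)/|Z| = 3030/8785 = 0.3449.
Step 5 — Type: Im(Z) = -8246 ⇒ leading (phase φ = -69.8°).

PF = 0.3449 (leading, φ = -69.8°)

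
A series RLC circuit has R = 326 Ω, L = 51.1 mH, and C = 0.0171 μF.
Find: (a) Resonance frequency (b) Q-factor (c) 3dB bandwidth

Step 1 — Resonance: ω₀ = 1/√(LC) = 1/√(0.0511·1.71e-08) = 3.383e+04 rad/s.
Step 2 — f₀ = ω₀/(2π) = 5384 Hz.
Step 3 — Series Q: Q = ω₀L/R = 3.383e+04·0.0511/326 = 5.303.
Step 4 — Bandwidth: Δω = ω₀/Q = 6380 rad/s; BW = Δω/(2π) = 1015 Hz.

(a) f₀ = 5384 Hz  (b) Q = 5.303  (c) BW = 1015 Hz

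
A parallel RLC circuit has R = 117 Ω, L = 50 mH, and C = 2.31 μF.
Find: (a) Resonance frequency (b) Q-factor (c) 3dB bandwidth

Step 1 — Resonance: ω₀ = 1/√(LC) = 1/√(0.05·2.31e-06) = 2942 rad/s.
Step 2 — f₀ = ω₀/(2π) = 468.3 Hz.
Step 3 — Parallel Q: Q = R/(ω₀L) = 117/(2942·0.05) = 0.7953.
Step 4 — Bandwidth: Δω = ω₀/Q = 3700 rad/s; BW = Δω/(2π) = 588.9 Hz.

(a) f₀ = 468.3 Hz  (b) Q = 0.7953  (c) BW = 588.9 Hz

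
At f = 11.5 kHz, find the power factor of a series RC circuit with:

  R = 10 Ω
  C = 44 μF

Step 1 — Angular frequency: ω = 2π·f = 2π·1.15e+04 = 7.226e+04 rad/s.
Step 2 — Component impedances:
  R: Z = R = 10 Ω
  C: Z = 1/(jωC) = -j/(ω·C) = 0 - j0.3145 Ω
Step 3 — Series combination: Z_total = R + C = 10 - j0.3145 Ω = 10∠-1.8° Ω.
Step 4 — Power factor: PF = cos(φ) = Re(Z)/|Z| = 10/10.005 = 0.9995.
Step 5 — Type: Im(Z) = -0.3145 ⇒ leading (phase φ = -1.8°).

PF = 0.9995 (leading, φ = -1.8°)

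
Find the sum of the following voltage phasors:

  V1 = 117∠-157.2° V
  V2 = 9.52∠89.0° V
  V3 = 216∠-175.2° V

Step 1 — Convert each phasor to rectangular form:
  V1 = 117·(cos(-157.2°) + j·sin(-157.2°)) = -107.9 - j45.34 V
  V2 = 9.52·(cos(89.0°) + j·sin(89.0°)) = 0.1661 + j9.519 V
  V3 = 216·(cos(-175.2°) + j·sin(-175.2°)) = -215.2 - j18.07 V
Step 2 — Sum components: V_total = -322.9 - j53.9 V.
Step 3 — Convert to polar: |V_total| = 327.4 V, ∠V_total = -170.5°.

V_total = 327.4∠-170.5° V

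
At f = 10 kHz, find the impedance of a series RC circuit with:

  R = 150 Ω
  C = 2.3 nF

Step 1 — Angular frequency: ω = 2π·f = 2π·1e+04 = 6.283e+04 rad/s.
Step 2 — Component impedances:
  R: Z = R = 150 Ω
  C: Z = 1/(jωC) = -j/(ω·C) = 0 - j6920 Ω
Step 3 — Series combination: Z_total = R + C = 150 - j6920 Ω = 6921∠-88.8° Ω.

Z = 150 - j6920 Ω = 6921∠-88.8° Ω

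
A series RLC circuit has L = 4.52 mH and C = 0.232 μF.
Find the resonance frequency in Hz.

Step 1 — Resonance condition Im(Z)=0 gives ω₀ = 1/√(LC).
Step 2 — ω₀ = 1/√(0.00452·2.32e-07) = 3.088e+04 rad/s.
Step 3 — f₀ = ω₀/(2π) = 4915 Hz.

f₀ = 4915 Hz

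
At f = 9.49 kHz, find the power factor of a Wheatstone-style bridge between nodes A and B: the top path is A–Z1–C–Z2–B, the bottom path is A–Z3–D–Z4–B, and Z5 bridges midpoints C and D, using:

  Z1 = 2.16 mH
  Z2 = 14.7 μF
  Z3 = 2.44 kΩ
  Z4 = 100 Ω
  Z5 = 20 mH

Step 1 — Angular frequency: ω = 2π·f = 2π·9490 = 5.963e+04 rad/s.
Step 2 — Component impedances:
  Z1: Z = jωL = j·5.963e+04·0.00216 = 0 + j128.8 Ω
  Z2: Z = 1/(jωC) = -j/(ω·C) = 0 - j1.141 Ω
  Z3: Z = R = 2440 Ω
  Z4: Z = R = 100 Ω
  Z5: Z = jωL = j·5.963e+04·0.02 = 0 + j1193 Ω
Step 3 — Bridge requires nodal analysis (the Z5 bridge couples midpoints C and D, so the two paths cannot be reduced to a simple series/parallel combination). Setting node B to ground and injecting 1 A at node A, the 3-node admittance system at A, C, D solves to V_A = Z_AB = 6.399 + j127.3 Ω = 127.5∠87.1° Ω.
Step 4 — Power factor: PF = cos(φ) = Re(Z)/|Z| = 6.3988/127.46 = 0.0502.
Step 5 — Type: Im(Z) = 127.3 ⇒ lagging (phase φ = 87.1°).

PF = 0.0502 (lagging, φ = 87.1°)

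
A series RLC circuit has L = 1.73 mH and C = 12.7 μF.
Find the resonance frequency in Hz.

Step 1 — Resonance condition Im(Z)=0 gives ω₀ = 1/√(LC).
Step 2 — ω₀ = 1/√(0.00173·1.27e-05) = 6746 rad/s.
Step 3 — f₀ = ω₀/(2π) = 1074 Hz.

f₀ = 1074 Hz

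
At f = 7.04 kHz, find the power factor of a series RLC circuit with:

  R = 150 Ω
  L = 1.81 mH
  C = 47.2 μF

Step 1 — Angular frequency: ω = 2π·f = 2π·7040 = 4.423e+04 rad/s.
Step 2 — Component impedances:
  R: Z = R = 150 Ω
  L: Z = jωL = j·4.423e+04·0.00181 = 0 + j80.06 Ω
  C: Z = 1/(jωC) = -j/(ω·C) = 0 - j0.479 Ω
Step 3 — Series combination: Z_total = R + L + C = 150 + j79.58 Ω = 169.8∠27.9° Ω.
Step 4 — Power factor: PF = cos(φ) = Re(Z)/|Z| = 150/169.8 = 0.8834.
Step 5 — Type: Im(Z) = 79.58 ⇒ lagging (phase φ = 27.9°).

PF = 0.8834 (lagging, φ = 27.9°)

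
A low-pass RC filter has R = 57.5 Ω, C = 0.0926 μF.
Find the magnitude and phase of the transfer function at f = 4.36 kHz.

Step 1 — Angular frequency: ω = 2π·4360 = 2.739e+04 rad/s.
Step 2 — Transfer function: H(jω) = 1/(1 + jωRC).
Step 3 — Denominator: 1 + jωRC = 1 + j·2.739e+04·57.5·9.26e-08 = 1 + j0.1459.
Step 4 — H = 0.9792 - j0.1428.
Step 5 — Magnitude: |H| = 0.9895 (-0.1 dB); phase: φ = -8.3°.

|H| = 0.9895 (-0.1 dB), φ = -8.3°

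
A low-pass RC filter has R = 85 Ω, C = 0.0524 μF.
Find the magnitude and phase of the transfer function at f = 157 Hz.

Step 1 — Angular frequency: ω = 2π·157 = 986.5 rad/s.
Step 2 — Transfer function: H(jω) = 1/(1 + jωRC).
Step 3 — Denominator: 1 + jωRC = 1 + j·986.5·85·5.24e-08 = 1 + j0.004394.
Step 4 — H = 1 - j0.004394.
Step 5 — Magnitude: |H| = 1 (-0.0 dB); phase: φ = -0.3°.

|H| = 1 (-0.0 dB), φ = -0.3°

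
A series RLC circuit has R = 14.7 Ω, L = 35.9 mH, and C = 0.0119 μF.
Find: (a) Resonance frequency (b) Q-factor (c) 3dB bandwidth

Step 1 — Resonance condition Im(Z)=0 gives ω₀ = 1/√(LC).
Step 2 — ω₀ = 1/√(0.0359·1.19e-08) = 4.838e+04 rad/s.
Step 3 — f₀ = ω₀/(2π) = 7700 Hz.
Step 4 — Series Q: Q = ω₀L/R = 4.838e+04·0.0359/14.7 = 118.2.
Step 5 — 3dB bandwidth: Δω = ω₀/Q = 409.5 rad/s; BW = Δω/(2π) = 65.17 Hz.

(a) f₀ = 7700 Hz  (b) Q = 118.2  (c) BW = 65.17 Hz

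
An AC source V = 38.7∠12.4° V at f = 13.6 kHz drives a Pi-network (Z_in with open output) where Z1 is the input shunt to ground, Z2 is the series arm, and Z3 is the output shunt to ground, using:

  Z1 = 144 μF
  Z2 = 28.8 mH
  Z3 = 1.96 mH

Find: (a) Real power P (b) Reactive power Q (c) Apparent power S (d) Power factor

Step 1 — Angular frequency: ω = 2π·f = 2π·1.36e+04 = 8.545e+04 rad/s.
Step 2 — Component impedances:
  Z1: Z = 1/(jωC) = -j/(ω·C) = 0 - j0.08127 Ω
  Z2: Z = jωL = j·8.545e+04·0.0288 = 0 + j2461 Ω
  Z3: Z = jωL = j·8.545e+04·0.00196 = 0 + j167.5 Ω
Step 3 — With open output, the series arm Z2 and the output shunt Z3 appear in series to ground: Z2 + Z3 = 0 + j2628 Ω.
Step 4 — Parallel with input shunt Z1: Z_in = Z1 || (Z2 + Z3) = 0 - j0.08127 Ω = 0.08127∠-90.0° Ω.
Step 5 — Source phasor: V = 38.7∠12.4° V = 37.8 + j8.31 V.
Step 6 — Current: I = V / Z = -102.3 + j465.1 A = 476.2∠102.4° A.
Step 7 — Complex power: S = V·I* = 0 - j1.843e+04 VA.
Step 8 — Real power: P = Re(S) = 0 W.
Step 9 — Reactive power: Q = Im(S) = -1.843e+04 VAR.
Step 10 — Apparent power: |S| = 1.843e+04 VA.
Step 11 — Power factor: PF = P/|S| = 0 (leading).

(a) P = 0 W  (b) Q = -1.843e+04 VAR  (c) S = 1.843e+04 VA  (d) PF = 0 (leading)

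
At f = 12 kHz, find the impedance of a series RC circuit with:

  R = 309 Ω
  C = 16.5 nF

Step 1 — Angular frequency: ω = 2π·f = 2π·1.2e+04 = 7.54e+04 rad/s.
Step 2 — Component impedances:
  R: Z = R = 309 Ω
  C: Z = 1/(jωC) = -j/(ω·C) = 0 - j803.8 Ω
Step 3 — Series combination: Z_total = R + C = 309 - j803.8 Ω = 861.2∠-69.0° Ω.

Z = 309 - j803.8 Ω = 861.2∠-69.0° Ω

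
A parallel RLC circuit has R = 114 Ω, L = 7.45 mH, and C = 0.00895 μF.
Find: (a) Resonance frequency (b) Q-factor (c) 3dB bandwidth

Step 1 — Resonance: ω₀ = 1/√(LC) = 1/√(0.00745·8.95e-09) = 1.225e+05 rad/s.
Step 2 — f₀ = ω₀/(2π) = 1.949e+04 Hz.
Step 3 — Parallel Q: Q = R/(ω₀L) = 114/(1.225e+05·0.00745) = 0.125.
Step 4 — Bandwidth: Δω = ω₀/Q = 9.801e+05 rad/s; BW = Δω/(2π) = 1.56e+05 Hz.

(a) f₀ = 1.949e+04 Hz  (b) Q = 0.125  (c) BW = 1.56e+05 Hz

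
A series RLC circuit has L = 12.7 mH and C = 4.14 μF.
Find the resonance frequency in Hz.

Step 1 — Resonance condition Im(Z)=0 gives ω₀ = 1/√(LC).
Step 2 — ω₀ = 1/√(0.0127·4.14e-06) = 4361 rad/s.
Step 3 — f₀ = ω₀/(2π) = 694.1 Hz.

f₀ = 694.1 Hz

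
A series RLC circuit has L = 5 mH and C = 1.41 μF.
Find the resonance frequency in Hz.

Step 1 — Resonance condition Im(Z)=0 gives ω₀ = 1/√(LC).
Step 2 — ω₀ = 1/√(0.005·1.41e-06) = 1.191e+04 rad/s.
Step 3 — f₀ = ω₀/(2π) = 1896 Hz.

f₀ = 1896 Hz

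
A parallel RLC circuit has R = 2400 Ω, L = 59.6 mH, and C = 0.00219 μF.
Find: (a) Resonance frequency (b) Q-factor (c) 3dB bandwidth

Step 1 — Resonance: ω₀ = 1/√(LC) = 1/√(0.0596·2.19e-09) = 8.753e+04 rad/s.
Step 2 — f₀ = ω₀/(2π) = 1.393e+04 Hz.
Step 3 — Parallel Q: Q = R/(ω₀L) = 2400/(8.753e+04·0.0596) = 0.4601.
Step 4 — Bandwidth: Δω = ω₀/Q = 1.903e+05 rad/s; BW = Δω/(2π) = 3.028e+04 Hz.

(a) f₀ = 1.393e+04 Hz  (b) Q = 0.4601  (c) BW = 3.028e+04 Hz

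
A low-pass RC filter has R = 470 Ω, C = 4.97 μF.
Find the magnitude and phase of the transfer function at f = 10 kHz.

Step 1 — Angular frequency: ω = 2π·1e+04 = 6.283e+04 rad/s.
Step 2 — Transfer function: H(jω) = 1/(1 + jωRC).
Step 3 — Denominator: 1 + jωRC = 1 + j·6.283e+04·470·4.97e-06 = 1 + j146.8.
Step 4 — H = 4.642e-05 - j0.006813.
Step 5 — Magnitude: |H| = 0.006813 (-43.3 dB); phase: φ = -89.6°.

|H| = 0.006813 (-43.3 dB), φ = -89.6°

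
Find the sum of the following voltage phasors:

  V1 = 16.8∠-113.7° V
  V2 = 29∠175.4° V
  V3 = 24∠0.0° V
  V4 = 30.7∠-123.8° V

Step 1 — Convert each phasor to rectangular form:
  V1 = 16.8·(cos(-113.7°) + j·sin(-113.7°)) = -6.753 - j15.38 V
  V2 = 29·(cos(175.4°) + j·sin(175.4°)) = -28.91 + j2.326 V
  V3 = 24·(cos(0.0°) + j·sin(0.0°)) = 24 V
  V4 = 30.7·(cos(-123.8°) + j·sin(-123.8°)) = -17.08 - j25.51 V
Step 2 — Sum components: V_total = -28.74 - j38.57 V.
Step 3 — Convert to polar: |V_total| = 48.1 V, ∠V_total = -126.7°.

V_total = 48.1∠-126.7° V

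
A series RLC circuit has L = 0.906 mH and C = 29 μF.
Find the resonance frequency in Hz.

Step 1 — Resonance condition Im(Z)=0 gives ω₀ = 1/√(LC).
Step 2 — ω₀ = 1/√(0.000906·2.9e-05) = 6169 rad/s.
Step 3 — f₀ = ω₀/(2π) = 981.9 Hz.

f₀ = 981.9 Hz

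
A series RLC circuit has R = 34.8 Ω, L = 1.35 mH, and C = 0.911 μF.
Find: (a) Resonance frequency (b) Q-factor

Step 1 — Resonance condition Im(Z)=0 gives ω₀ = 1/√(LC).
Step 2 — ω₀ = 1/√(0.00135·9.11e-07) = 2.852e+04 rad/s.
Step 3 — f₀ = ω₀/(2π) = 4538 Hz.
Step 4 — Series Q: Q = ω₀L/R = 2.852e+04·0.00135/34.8 = 1.106.

(a) f₀ = 4538 Hz  (b) Q = 1.106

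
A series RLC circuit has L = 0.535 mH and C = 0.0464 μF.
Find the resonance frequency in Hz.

Step 1 — Resonance condition Im(Z)=0 gives ω₀ = 1/√(LC).
Step 2 — ω₀ = 1/√(0.000535·4.64e-08) = 2.007e+05 rad/s.
Step 3 — f₀ = ω₀/(2π) = 3.194e+04 Hz.

f₀ = 3.194e+04 Hz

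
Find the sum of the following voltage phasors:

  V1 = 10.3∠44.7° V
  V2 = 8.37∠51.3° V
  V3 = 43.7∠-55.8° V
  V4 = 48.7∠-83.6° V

Step 1 — Convert each phasor to rectangular form:
  V1 = 10.3·(cos(44.7°) + j·sin(44.7°)) = 7.321 + j7.245 V
  V2 = 8.37·(cos(51.3°) + j·sin(51.3°)) = 5.233 + j6.532 V
  V3 = 43.7·(cos(-55.8°) + j·sin(-55.8°)) = 24.56 - j36.14 V
  V4 = 48.7·(cos(-83.6°) + j·sin(-83.6°)) = 5.429 - j48.4 V
Step 2 — Sum components: V_total = 42.55 - j70.76 V.
Step 3 — Convert to polar: |V_total| = 82.57 V, ∠V_total = -59.0°.

V_total = 82.57∠-59.0° V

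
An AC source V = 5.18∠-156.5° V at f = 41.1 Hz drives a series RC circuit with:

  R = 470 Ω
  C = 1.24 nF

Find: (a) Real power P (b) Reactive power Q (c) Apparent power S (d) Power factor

Step 1 — Angular frequency: ω = 2π·f = 2π·41.1 = 258.2 rad/s.
Step 2 — Component impedances:
  R: Z = R = 470 Ω
  C: Z = 1/(jωC) = -j/(ω·C) = 0 - j3.123e+06 Ω
Step 3 — Series combination: Z_total = R + C = 470 - j3.123e+06 Ω = 3.123e+06∠-90.0° Ω.
Step 4 — Source phasor: V = 5.18∠-156.5° V = -4.75 - j2.066 V.
Step 5 — Current: I = V / Z = 6.612e-07 - j1.521e-06 A = 1.659e-06∠-66.5° A.
Step 6 — Complex power: S = V·I* = 1.293e-09 - j8.592e-06 VA.
Step 7 — Real power: P = Re(S) = 1.293e-09 W.
Step 8 — Reactive power: Q = Im(S) = -8.592e-06 VAR.
Step 9 — Apparent power: |S| = 8.592e-06 VA.
Step 10 — Power factor: PF = P/|S| = 0.0001505 (leading).

(a) P = 1.293e-09 W  (b) Q = -8.592e-06 VAR  (c) S = 8.592e-06 VA  (d) PF = 0.0001505 (leading)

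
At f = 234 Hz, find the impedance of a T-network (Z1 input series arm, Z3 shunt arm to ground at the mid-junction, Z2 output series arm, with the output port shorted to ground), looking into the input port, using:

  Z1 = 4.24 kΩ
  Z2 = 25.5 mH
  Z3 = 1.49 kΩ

Step 1 — Angular frequency: ω = 2π·f = 2π·234 = 1470 rad/s.
Step 2 — Component impedances:
  Z1: Z = R = 4240 Ω
  Z2: Z = jωL = j·1470·0.0255 = 0 + j37.49 Ω
  Z3: Z = R = 1490 Ω
Step 3 — With the output port shorted to ground, the output series arm Z2 runs from the junction to ground; the shunt arm Z3 also runs from the junction to ground. They appear in parallel: Z3 || Z2 = 0.9428 + j37.47 Ω.
Step 4 — Series with input arm Z1: Z_in = Z1 + (Z3 || Z2) = 4241 + j37.47 Ω = 4241∠0.5° Ω.

Z = 4241 + j37.47 Ω = 4241∠0.5° Ω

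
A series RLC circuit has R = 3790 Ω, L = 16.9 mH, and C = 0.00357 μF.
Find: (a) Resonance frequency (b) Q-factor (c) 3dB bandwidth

Step 1 — Resonance condition Im(Z)=0 gives ω₀ = 1/√(LC).
Step 2 — ω₀ = 1/√(0.0169·3.57e-09) = 1.287e+05 rad/s.
Step 3 — f₀ = ω₀/(2π) = 2.049e+04 Hz.
Step 4 — Series Q: Q = ω₀L/R = 1.287e+05·0.0169/3790 = 0.5741.
Step 5 — 3dB bandwidth: Δω = ω₀/Q = 2.243e+05 rad/s; BW = Δω/(2π) = 3.569e+04 Hz.

(a) f₀ = 2.049e+04 Hz  (b) Q = 0.5741  (c) BW = 3.569e+04 Hz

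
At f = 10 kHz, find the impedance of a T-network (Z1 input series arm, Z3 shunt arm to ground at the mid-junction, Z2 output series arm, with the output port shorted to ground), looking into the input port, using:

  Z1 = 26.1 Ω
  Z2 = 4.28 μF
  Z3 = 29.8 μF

Step 1 — Angular frequency: ω = 2π·f = 2π·1e+04 = 6.283e+04 rad/s.
Step 2 — Component impedances:
  Z1: Z = R = 26.1 Ω
  Z2: Z = 1/(jωC) = -j/(ω·C) = 0 - j3.719 Ω
  Z3: Z = 1/(jωC) = -j/(ω·C) = 0 - j0.5341 Ω
Step 3 — With the output port shorted to ground, the output series arm Z2 runs from the junction to ground; the shunt arm Z3 also runs from the junction to ground. They appear in parallel: Z3 || Z2 = 0 - j0.467 Ω.
Step 4 — Series with input arm Z1: Z_in = Z1 + (Z3 || Z2) = 26.1 - j0.467 Ω = 26.1∠-1.0° Ω.

Z = 26.1 - j0.467 Ω = 26.1∠-1.0° Ω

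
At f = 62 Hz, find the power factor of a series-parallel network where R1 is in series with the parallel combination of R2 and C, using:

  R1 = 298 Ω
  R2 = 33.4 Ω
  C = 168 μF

Step 1 — Angular frequency: ω = 2π·f = 2π·62 = 389.6 rad/s.
Step 2 — Component impedances:
  R1: Z = R = 298 Ω
  R2: Z = R = 33.4 Ω
  C: Z = 1/(jωC) = -j/(ω·C) = 0 - j15.28 Ω
Step 3 — Parallel branch: R2 || C = 1/(1/R2 + 1/C) = 5.78 - j12.64 Ω.
Step 4 — Series with R1: Z_total = R1 + (R2 || C) = 303.8 - j12.64 Ω = 304∠-2.4° Ω.
Step 5 — Power factor: PF = cos(φ) = Re(Z)/|Z| = 303.78/304.04 = 0.9991.
Step 6 — Type: Im(Z) = -12.64 ⇒ leading (phase φ = -2.4°).

PF = 0.9991 (leading, φ = -2.4°)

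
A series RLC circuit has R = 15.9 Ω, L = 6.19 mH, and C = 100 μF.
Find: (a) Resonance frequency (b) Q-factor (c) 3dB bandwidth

Step 1 — Resonance: ω₀ = 1/√(LC) = 1/√(0.00619·0.0001) = 1271 rad/s.
Step 2 — f₀ = ω₀/(2π) = 202.3 Hz.
Step 3 — Series Q: Q = ω₀L/R = 1271·0.00619/15.9 = 0.4948.
Step 4 — Bandwidth: Δω = ω₀/Q = 2569 rad/s; BW = Δω/(2π) = 408.8 Hz.

(a) f₀ = 202.3 Hz  (b) Q = 0.4948  (c) BW = 408.8 Hz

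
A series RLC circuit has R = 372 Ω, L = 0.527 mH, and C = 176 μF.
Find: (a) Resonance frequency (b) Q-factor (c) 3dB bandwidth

Step 1 — Resonance condition Im(Z)=0 gives ω₀ = 1/√(LC).
Step 2 — ω₀ = 1/√(0.000527·0.000176) = 3284 rad/s.
Step 3 — f₀ = ω₀/(2π) = 522.6 Hz.
Step 4 — Series Q: Q = ω₀L/R = 3284·0.000527/372 = 0.004652.
Step 5 — 3dB bandwidth: Δω = ω₀/Q = 7.059e+05 rad/s; BW = Δω/(2π) = 1.123e+05 Hz.

(a) f₀ = 522.6 Hz  (b) Q = 0.004652  (c) BW = 1.123e+05 Hz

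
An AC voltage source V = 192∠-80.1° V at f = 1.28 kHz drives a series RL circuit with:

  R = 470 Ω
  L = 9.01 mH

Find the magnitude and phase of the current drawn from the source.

Step 1 — Angular frequency: ω = 2π·f = 2π·1280 = 8042 rad/s.
Step 2 — Component impedances:
  R: Z = R = 470 Ω
  L: Z = jωL = j·8042·0.00901 = 0 + j72.46 Ω
Step 3 — Series combination: Z_total = R + L = 470 + j72.46 Ω = 475.6∠8.8° Ω.
Step 4 — Source phasor: V = 192∠-80.1° V = 33.01 - j189.1 V.
Step 5 — Ohm's law: I = V / Z_total = (33.01 - j189.1) / (470 + j72.46) = 0.008 - j0.4037 A.
Step 6 — Convert to polar: |I| = 0.4037 A, ∠I = -88.9°.

I = 0.4037∠-88.9° A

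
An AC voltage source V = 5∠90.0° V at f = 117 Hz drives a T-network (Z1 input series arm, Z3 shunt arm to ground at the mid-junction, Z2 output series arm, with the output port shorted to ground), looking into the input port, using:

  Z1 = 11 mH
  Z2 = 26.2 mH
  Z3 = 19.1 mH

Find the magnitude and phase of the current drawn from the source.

Step 1 — Angular frequency: ω = 2π·f = 2π·117 = 735.1 rad/s.
Step 2 — Component impedances:
  Z1: Z = jωL = j·735.1·0.011 = 0 + j8.086 Ω
  Z2: Z = jωL = j·735.1·0.0262 = 0 + j19.26 Ω
  Z3: Z = jωL = j·735.1·0.0191 = 0 + j14.04 Ω
Step 3 — With the output port shorted to ground, the output series arm Z2 runs from the junction to ground; the shunt arm Z3 also runs from the junction to ground. They appear in parallel: Z3 || Z2 = 0 + j8.121 Ω.
Step 4 — Series with input arm Z1: Z_in = Z1 + (Z3 || Z2) = 0 + j16.21 Ω = 16.21∠90.0° Ω.
Step 5 — Source phasor: V = 5∠90.0° V = 0 + j5 V.
Step 6 — Ohm's law: I = V / Z_total = (0 + j5) / (0 + j16.21) = 0.3085 A.
Step 7 — Convert to polar: |I| = 0.3085 A, ∠I = -0.0°.

I = 0.3085∠-0.0° A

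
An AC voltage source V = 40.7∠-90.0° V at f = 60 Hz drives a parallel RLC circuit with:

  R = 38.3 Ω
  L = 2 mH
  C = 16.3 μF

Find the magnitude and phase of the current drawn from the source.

Step 1 — Angular frequency: ω = 2π·f = 2π·60 = 377 rad/s.
Step 2 — Component impedances:
  R: Z = R = 38.3 Ω
  L: Z = jωL = j·377·0.002 = 0 + j0.754 Ω
  C: Z = 1/(jωC) = -j/(ω·C) = 0 - j162.7 Ω
Step 3 — Parallel combination: 1/Z_total = 1/R + 1/L + 1/C; Z_total = 0.01498 + j0.7572 Ω = 0.7573∠88.9° Ω.
Step 4 — Source phasor: V = 40.7∠-90.0° V = 0 - j40.7 V.
Step 5 — Ohm's law: I = V / Z_total = (0 - j40.7) / (0.01498 + j0.7572) = -53.73 - j1.063 A.
Step 6 — Convert to polar: |I| = 53.74 A, ∠I = -178.9°.

I = 53.74∠-178.9° A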